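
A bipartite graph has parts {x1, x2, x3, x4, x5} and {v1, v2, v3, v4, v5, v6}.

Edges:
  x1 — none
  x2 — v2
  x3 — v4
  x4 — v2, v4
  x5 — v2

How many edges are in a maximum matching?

For example, pair x2→v2, x3→v4.
The set {x1, x2, x3, x4, x5} has only 2 neighbours ({v2, v4}), so by Hall's theorem at most 2 of the 5 left vertices can be matched.

2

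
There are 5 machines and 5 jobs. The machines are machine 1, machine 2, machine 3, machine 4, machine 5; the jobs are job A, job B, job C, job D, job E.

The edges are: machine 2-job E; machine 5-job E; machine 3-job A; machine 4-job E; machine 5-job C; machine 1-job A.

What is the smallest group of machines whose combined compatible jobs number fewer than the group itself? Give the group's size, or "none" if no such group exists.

2

Take S = {machine 1, machine 3}. Its neighbourhood is {job A}, so |N(S)| = 1 < |S| = 2.
No single vertex violates Hall's condition since each has at least one neighbour, so 2 is the minimum.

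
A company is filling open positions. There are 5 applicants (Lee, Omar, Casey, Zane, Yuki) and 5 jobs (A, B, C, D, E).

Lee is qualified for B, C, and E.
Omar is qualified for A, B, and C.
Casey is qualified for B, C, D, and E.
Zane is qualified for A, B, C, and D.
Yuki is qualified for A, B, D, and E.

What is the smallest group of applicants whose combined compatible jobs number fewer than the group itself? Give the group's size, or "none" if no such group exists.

A matching saturating every applicant exists, for instance Lee→E, Omar→A, Casey→D, Zane→C, Yuki→B.
By Hall's marriage theorem, this means |N(S)| ≥ |S| for every subset S, so no violating subset exists.

none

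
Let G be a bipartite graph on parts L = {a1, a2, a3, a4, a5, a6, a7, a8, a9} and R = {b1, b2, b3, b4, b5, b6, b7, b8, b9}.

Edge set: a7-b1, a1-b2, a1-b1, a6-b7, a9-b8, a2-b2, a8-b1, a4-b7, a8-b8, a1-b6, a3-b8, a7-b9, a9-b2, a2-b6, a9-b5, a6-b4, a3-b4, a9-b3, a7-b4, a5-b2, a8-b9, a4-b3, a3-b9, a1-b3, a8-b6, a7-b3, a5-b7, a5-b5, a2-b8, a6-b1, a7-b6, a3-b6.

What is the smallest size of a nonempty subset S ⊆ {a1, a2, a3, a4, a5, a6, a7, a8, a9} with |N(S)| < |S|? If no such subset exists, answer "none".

A matching saturating every left vertex exists, for instance a1→b6, a2→b2, a3→b9, a4→b7, a5→b5, a6→b4, a7→b1, a8→b8, a9→b3.
By Hall's marriage theorem, this means |N(S)| ≥ |S| for every subset S, so no violating subset exists.

none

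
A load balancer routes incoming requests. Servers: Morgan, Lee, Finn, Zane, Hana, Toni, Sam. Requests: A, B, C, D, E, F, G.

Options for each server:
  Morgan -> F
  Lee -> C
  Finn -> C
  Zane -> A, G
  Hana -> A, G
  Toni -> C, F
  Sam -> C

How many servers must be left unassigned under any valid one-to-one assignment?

3

One maximum matching: Morgan–F, Lee–C, Zane–A, Hana–G.
The set {Morgan, Lee, Finn, Toni, Sam} has only 2 neighbours ({C, F}), so by Hall's theorem at most 4 of the 7 servers can be matched.
That matches 4 of the 7, leaving 3 unmatched; no matching can do better.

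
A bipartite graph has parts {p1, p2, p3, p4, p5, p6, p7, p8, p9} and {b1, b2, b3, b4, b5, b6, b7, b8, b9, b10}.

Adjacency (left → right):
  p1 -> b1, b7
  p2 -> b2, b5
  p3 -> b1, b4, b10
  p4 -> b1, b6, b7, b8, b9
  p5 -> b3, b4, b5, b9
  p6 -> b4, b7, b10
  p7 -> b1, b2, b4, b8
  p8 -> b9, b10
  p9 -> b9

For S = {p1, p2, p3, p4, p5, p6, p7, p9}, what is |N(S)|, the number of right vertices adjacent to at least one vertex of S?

The union of neighbours of {p1, p2, p3, p4, p5, p6, p7, p9} is {b1, b2, b3, b4, b5, b6, b7, b8, b9, b10}, which has 10 elements.
Since |N(S)| = 10 ≥ |S| = 8, Hall's condition holds for this subset.

10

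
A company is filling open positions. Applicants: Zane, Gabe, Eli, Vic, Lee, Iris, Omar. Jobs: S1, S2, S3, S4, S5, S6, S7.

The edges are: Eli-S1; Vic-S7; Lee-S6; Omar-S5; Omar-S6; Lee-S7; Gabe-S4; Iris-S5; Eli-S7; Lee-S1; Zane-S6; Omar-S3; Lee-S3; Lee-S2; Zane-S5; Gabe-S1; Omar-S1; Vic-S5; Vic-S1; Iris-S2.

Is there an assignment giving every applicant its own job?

Yes

A valid assignment of size 7: Zane-S5, Gabe-S4, Eli-S1, Vic-S7, Lee-S3, Iris-S2, Omar-S6.
All 7 applicants are covered.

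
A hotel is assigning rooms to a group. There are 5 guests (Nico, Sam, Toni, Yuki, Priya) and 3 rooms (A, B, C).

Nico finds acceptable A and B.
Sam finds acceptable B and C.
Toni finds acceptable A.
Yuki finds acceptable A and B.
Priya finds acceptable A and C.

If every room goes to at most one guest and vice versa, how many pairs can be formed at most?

A valid assignment of size 3: Nico-B, Sam-C, Toni-A.
The set {Nico, Sam, Toni, Yuki, Priya} has only 3 neighbours ({A, B, C}), so by Hall's theorem at most 3 of the 5 guests can be matched.

3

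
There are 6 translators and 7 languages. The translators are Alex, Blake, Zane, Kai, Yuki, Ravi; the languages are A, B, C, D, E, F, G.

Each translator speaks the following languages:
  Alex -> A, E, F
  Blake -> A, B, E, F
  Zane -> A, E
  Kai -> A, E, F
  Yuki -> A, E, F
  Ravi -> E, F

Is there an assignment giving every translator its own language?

No

The set {Alex, Zane, Kai, Yuki, Ravi} has only 3 neighbours ({A, E, F}), so by Hall's theorem at most 4 of the 6 translators can be matched.
Hence no matching covers every translator.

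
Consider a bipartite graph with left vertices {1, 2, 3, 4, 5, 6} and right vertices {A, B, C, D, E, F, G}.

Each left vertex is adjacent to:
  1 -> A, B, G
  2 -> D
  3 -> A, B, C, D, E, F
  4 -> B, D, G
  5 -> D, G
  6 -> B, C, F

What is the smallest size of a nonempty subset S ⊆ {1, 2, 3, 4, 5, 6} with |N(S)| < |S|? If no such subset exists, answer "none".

none

A matching saturating every left vertex exists, for instance 1→A, 2→D, 3→E, 4→B, 5→G, 6→F.
By Hall's marriage theorem, this means |N(S)| ≥ |S| for every subset S, so no violating subset exists.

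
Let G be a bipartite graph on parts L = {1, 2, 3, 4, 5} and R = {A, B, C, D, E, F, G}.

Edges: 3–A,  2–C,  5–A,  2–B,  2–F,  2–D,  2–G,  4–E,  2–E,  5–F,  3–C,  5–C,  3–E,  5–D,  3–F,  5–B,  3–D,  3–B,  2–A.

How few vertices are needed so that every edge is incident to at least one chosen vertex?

4

The 4 edges 2–G, 3–B, 4–E, 5–A form a matching, so any vertex cover needs at least 4 vertices (one per matched edge).
Conversely {2, 3, 4, 5} meets every edge and has exactly 4 vertices, so 4 is optimal.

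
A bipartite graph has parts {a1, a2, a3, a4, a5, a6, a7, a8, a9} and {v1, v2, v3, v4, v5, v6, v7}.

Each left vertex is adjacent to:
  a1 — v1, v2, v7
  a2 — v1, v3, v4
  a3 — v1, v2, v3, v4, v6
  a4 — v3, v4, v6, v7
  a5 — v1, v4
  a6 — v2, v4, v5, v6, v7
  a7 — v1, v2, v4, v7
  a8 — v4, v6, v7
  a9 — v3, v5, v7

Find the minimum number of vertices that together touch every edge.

7

The 7 edges a1–v7, a2–v4, a3–v3, a4–v6, a5–v1, a6–v5, a7–v2 form a matching, so any vertex cover needs at least 7 vertices (one per matched edge).
Conversely {v1, v2, v3, v4, v5, v6, v7} meets every edge and has exactly 7 vertices, so 7 is optimal.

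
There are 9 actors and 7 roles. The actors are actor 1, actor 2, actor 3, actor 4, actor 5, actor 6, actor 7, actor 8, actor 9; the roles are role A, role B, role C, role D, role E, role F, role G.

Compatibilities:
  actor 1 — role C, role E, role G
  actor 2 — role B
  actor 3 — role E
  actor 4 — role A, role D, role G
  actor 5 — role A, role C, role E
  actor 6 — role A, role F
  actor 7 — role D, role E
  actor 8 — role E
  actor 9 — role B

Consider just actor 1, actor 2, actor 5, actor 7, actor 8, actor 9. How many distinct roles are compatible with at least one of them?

6

The union of neighbours of {actor 1, actor 2, actor 5, actor 7, actor 8, actor 9} is {role A, role B, role C, role D, role E, role G}, which has 6 elements.
Since |N(S)| = 6 ≥ |S| = 6, Hall's condition holds for this subset.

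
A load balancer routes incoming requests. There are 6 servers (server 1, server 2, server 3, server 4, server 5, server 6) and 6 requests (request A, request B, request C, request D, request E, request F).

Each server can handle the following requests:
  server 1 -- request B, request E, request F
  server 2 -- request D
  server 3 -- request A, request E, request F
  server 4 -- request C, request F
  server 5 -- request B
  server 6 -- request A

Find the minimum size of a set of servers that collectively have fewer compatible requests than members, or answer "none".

A matching saturating every server exists, for instance server 1→request F, server 2→request D, server 3→request E, server 4→request C, server 5→request B, server 6→request A.
By Hall's marriage theorem, this means |N(S)| ≥ |S| for every subset S, so no violating subset exists.

none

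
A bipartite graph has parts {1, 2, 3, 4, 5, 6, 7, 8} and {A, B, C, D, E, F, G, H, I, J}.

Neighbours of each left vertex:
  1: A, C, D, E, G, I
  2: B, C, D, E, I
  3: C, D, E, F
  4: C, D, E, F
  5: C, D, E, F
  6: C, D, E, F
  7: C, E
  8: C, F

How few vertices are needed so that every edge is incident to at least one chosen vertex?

The 6 edges 1–G, 2–B, 3–F, 4–D, 5–C, 6–E form a matching, so any vertex cover needs at least 6 vertices (one per matched edge).
Conversely {1, 2, C, D, E, F} meets every edge and has exactly 6 vertices, so 6 is optimal.

6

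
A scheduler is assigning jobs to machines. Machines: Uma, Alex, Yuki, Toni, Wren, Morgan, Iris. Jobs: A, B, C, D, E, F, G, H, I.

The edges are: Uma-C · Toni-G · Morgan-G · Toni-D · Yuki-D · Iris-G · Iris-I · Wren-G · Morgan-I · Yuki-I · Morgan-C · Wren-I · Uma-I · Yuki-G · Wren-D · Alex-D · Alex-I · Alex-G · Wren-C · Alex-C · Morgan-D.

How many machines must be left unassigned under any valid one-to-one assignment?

3

One maximum matching: Uma→I, Alex→C, Yuki→D, Toni→G.
The set {Uma, Alex, Yuki, Toni, Wren, Morgan, Iris} has only 4 neighbours ({C, D, G, I}), so by Hall's theorem at most 4 of the 7 machines can be matched.
That matches 4 of the 7, leaving 3 unmatched; no matching can do better.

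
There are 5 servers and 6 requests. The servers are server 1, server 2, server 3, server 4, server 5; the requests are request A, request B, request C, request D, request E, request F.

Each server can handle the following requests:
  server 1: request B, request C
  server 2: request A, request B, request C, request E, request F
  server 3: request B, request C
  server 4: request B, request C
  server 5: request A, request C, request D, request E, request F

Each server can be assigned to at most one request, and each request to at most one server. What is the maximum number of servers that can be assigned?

For example, pair server 1-request B, server 2-request F, server 3-request C, server 5-request E.
The set {server 1, server 3, server 4} has only 2 neighbours ({request B, request C}), so by Hall's theorem at most 4 of the 5 servers can be matched.

4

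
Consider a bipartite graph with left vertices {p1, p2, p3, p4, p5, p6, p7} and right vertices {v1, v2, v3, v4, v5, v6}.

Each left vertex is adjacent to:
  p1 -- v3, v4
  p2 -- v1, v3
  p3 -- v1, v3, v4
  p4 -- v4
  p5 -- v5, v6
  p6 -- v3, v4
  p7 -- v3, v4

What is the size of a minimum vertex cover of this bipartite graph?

4

A maximum matching has 4 edges (e.g. p1–v4, p2–v3, p3–v1, p5–v6).
By König's theorem the minimum vertex cover has the same size. One such cover is {p5, v1, v3, v4}.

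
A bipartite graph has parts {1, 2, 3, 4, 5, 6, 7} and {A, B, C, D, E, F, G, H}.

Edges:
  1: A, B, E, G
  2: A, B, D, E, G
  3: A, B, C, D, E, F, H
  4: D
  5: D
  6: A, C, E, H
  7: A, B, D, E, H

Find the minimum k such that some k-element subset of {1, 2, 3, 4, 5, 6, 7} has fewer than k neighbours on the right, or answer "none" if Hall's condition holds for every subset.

Take S = {4, 5}. Its neighbourhood is {D}, so |N(S)| = 1 < |S| = 2.
No single vertex violates Hall's condition since each has at least one neighbour, so 2 is the minimum.

2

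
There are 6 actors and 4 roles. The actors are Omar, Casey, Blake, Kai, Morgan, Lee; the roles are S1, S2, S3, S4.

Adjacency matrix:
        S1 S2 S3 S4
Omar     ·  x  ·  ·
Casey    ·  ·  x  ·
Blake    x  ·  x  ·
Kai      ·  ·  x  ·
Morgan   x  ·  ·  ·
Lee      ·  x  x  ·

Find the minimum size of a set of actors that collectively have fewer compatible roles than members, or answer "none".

Take S = {Casey, Kai}. Its neighbourhood is {S3}, so |N(S)| = 1 < |S| = 2.
No single vertex violates Hall's condition since each has at least one neighbour, so 2 is the minimum.

2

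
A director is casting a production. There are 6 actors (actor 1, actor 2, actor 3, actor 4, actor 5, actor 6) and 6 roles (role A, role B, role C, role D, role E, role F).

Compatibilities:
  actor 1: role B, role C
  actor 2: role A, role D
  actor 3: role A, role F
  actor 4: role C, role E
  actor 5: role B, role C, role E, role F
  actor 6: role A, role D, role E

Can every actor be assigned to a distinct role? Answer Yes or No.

Yes

For example, pair actor 1→role B, actor 2→role A, actor 3→role F, actor 4→role C, actor 5→role E, actor 6→role D.
Every actor is matched, so this is a perfect matching.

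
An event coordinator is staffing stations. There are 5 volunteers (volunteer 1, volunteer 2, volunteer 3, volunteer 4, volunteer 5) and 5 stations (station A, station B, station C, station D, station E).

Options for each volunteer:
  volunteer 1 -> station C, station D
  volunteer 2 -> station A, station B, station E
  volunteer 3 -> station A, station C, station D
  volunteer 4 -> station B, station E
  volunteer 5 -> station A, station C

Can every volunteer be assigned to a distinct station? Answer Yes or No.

Yes

A valid assignment of size 5: volunteer 1–station C, volunteer 2–station B, volunteer 3–station D, volunteer 4–station E, volunteer 5–station A.
Every volunteer is matched, so this is a perfect matching.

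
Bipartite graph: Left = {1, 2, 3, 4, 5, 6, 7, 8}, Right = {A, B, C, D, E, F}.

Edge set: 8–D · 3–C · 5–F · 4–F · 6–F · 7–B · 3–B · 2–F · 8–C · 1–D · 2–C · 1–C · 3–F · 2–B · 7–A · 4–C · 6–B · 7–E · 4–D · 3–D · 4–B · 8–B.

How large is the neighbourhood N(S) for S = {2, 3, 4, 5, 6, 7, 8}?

6

The union of neighbours of {2, 3, 4, 5, 6, 7, 8} is {A, B, C, D, E, F}, which has 6 elements.
Since |N(S)| = 6 < |S| = 7, Hall's condition fails for this subset.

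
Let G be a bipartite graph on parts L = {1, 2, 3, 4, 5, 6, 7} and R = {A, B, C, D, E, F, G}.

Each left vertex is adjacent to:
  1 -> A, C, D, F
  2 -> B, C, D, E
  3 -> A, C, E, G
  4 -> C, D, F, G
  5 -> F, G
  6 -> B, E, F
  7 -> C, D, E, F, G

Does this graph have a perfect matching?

Yes

A valid assignment of size 7: 1-A, 2-D, 3-E, 4-C, 5-F, 6-B, 7-G.
All 7 left vertices are covered.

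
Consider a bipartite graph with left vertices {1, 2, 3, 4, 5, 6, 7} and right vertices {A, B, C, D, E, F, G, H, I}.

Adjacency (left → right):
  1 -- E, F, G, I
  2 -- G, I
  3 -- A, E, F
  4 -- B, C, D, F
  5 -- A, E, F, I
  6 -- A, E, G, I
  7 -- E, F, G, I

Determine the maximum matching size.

6

A valid assignment of size 6: 1-F, 2-G, 3-A, 4-B, 5-E, 6-I.
The set {1, 2, 3, 5, 6, 7} has only 5 neighbours ({A, E, F, G, I}), so by Hall's theorem at most 6 of the 7 left vertices can be matched.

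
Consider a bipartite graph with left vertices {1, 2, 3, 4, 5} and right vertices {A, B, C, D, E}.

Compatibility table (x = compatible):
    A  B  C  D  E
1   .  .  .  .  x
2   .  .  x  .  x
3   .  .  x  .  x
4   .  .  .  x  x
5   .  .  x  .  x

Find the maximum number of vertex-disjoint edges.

3

One maximum matching: 1–E, 2–C, 4–D.
The set {1, 2, 3, 5} has only 2 neighbours ({C, E}), so by Hall's theorem at most 3 of the 5 left vertices can be matched.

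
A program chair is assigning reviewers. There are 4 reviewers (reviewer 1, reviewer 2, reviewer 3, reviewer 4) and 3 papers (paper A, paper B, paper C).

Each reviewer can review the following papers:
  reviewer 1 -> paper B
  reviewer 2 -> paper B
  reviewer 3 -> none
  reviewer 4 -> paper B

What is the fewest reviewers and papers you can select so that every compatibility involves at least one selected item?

1

{paper B} is a vertex cover of size 1: every edge has an endpoint in this set.
No smaller cover exists because reviewer 1–paper B is a matching of size 1, and a cover must include an endpoint of each of these disjoint edges (König's theorem).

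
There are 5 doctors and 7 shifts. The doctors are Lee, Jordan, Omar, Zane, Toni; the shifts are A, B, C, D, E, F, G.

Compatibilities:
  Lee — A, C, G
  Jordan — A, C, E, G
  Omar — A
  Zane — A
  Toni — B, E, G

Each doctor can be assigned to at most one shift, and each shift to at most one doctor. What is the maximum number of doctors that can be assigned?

A valid assignment of size 4: Lee–C, Jordan–E, Omar–A, Toni–B.
The set {Omar, Zane} has only 1 neighbour ({A}), so by Hall's theorem at most 4 of the 5 doctors can be matched.

4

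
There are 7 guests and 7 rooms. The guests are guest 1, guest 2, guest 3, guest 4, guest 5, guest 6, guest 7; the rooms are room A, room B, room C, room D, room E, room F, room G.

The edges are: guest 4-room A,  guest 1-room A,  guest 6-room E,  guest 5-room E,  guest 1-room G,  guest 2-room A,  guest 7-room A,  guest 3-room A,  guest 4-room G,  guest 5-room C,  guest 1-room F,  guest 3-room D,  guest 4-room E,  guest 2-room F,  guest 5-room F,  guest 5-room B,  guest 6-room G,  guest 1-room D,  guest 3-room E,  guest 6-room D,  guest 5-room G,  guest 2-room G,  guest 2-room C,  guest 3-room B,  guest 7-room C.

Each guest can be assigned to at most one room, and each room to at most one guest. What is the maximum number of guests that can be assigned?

A valid assignment of size 7: guest 1→room D, guest 2→room G, guest 3→room B, guest 4→room A, guest 5→room F, guest 6→room E, guest 7→room C.
This saturates every guest, so 7 is the maximum.

7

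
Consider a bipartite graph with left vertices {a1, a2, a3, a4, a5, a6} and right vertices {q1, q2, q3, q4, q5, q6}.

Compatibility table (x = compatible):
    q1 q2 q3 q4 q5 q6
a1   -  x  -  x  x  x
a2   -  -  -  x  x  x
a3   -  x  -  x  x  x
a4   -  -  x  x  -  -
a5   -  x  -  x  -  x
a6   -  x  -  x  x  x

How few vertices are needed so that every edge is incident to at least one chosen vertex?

A maximum matching has 5 edges (e.g. a1–q5, a2–q4, a3–q2, a4–q3, a5–q6).
By König's theorem the minimum vertex cover has the same size. One such cover is {a4, q2, q4, q5, q6}.

5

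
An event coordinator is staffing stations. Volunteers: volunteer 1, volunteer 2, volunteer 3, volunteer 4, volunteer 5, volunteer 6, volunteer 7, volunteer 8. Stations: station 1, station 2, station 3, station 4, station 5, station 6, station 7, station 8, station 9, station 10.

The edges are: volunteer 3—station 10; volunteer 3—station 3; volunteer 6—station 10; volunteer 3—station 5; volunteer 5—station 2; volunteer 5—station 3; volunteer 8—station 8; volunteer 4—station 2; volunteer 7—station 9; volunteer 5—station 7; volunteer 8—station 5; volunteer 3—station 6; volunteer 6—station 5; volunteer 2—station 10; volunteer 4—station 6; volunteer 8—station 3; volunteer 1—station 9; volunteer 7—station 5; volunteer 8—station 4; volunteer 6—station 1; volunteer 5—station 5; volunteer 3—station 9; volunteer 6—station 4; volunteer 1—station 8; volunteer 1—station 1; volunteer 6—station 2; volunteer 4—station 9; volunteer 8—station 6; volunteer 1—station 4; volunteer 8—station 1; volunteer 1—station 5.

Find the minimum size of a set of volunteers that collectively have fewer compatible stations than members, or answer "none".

A matching saturating every volunteer exists, for instance volunteer 1→station 1, volunteer 2→station 10, volunteer 3→station 6, volunteer 4→station 9, volunteer 5→station 3, volunteer 6→station 2, volunteer 7→station 5, volunteer 8→station 8.
By Hall's marriage theorem, this means |N(S)| ≥ |S| for every subset S, so no violating subset exists.

none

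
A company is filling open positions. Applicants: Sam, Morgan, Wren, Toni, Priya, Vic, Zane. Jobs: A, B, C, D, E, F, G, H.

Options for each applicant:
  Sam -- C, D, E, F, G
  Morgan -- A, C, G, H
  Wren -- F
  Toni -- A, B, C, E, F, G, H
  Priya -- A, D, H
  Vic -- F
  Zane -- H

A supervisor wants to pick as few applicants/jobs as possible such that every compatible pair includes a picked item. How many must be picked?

6

{Sam, Morgan, Toni, Priya, Zane, F} is a vertex cover of size 6: every edge has an endpoint in this set.
No smaller cover exists because Sam–E, Morgan–C, Wren–F, Toni–G, Priya–D, Zane–H is a matching of size 6, and a cover must include an endpoint of each of these disjoint edges (König's theorem).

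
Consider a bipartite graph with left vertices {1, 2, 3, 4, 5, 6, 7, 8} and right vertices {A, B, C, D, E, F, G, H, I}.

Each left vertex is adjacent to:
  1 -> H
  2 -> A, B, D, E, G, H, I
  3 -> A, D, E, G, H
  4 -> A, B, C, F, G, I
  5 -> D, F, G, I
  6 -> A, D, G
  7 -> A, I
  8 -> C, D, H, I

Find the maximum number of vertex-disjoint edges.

8

One maximum matching: 1–H, 2–B, 3–E, 4–A, 5–F, 6–G, 7–I, 8–C.
All 8 left vertices are matched, so no larger matching exists.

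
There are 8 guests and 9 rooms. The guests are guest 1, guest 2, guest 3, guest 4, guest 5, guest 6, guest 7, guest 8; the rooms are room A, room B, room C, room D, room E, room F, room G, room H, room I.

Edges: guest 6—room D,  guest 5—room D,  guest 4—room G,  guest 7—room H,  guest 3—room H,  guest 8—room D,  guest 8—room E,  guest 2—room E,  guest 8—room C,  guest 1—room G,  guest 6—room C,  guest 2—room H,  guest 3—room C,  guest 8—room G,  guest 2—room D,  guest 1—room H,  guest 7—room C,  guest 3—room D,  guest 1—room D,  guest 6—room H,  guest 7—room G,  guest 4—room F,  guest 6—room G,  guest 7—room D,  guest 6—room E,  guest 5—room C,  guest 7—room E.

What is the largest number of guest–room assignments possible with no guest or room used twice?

6

One maximum matching: guest 1→room G, guest 2→room E, guest 3→room H, guest 4→room F, guest 5→room C, guest 6→room D.
The set {guest 1, guest 2, guest 3, guest 5, guest 6, guest 7, guest 8} has only 5 neighbours ({room C, room D, room E, room G, room H}), so by Hall's theorem at most 6 of the 8 guests can be matched.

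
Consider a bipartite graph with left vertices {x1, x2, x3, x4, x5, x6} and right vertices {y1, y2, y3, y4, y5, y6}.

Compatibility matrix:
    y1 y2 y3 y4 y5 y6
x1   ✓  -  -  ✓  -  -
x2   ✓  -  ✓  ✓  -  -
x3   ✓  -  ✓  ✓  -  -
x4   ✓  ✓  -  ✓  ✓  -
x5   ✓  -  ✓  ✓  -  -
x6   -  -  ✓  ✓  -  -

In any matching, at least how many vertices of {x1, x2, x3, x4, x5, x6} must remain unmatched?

One maximum matching: x1–y4, x2–y1, x3–y3, x4–y2.
The set {x1, x2, x3, x5, x6} has only 3 neighbours ({y1, y3, y4}), so by Hall's theorem at most 4 of the 6 left vertices can be matched.
That matches 4 of the 6, leaving 2 unmatched; no matching can do better.

2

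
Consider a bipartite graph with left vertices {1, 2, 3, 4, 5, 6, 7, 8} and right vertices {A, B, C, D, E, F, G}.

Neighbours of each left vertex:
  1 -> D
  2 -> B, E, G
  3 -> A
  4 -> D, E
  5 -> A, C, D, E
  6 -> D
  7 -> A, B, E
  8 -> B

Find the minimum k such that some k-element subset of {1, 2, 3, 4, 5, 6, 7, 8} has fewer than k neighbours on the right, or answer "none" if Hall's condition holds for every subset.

2

Take S = {1, 6}. Its neighbourhood is {D}, so |N(S)| = 1 < |S| = 2.
No single vertex violates Hall's condition since each has at least one neighbour, so 2 is the minimum.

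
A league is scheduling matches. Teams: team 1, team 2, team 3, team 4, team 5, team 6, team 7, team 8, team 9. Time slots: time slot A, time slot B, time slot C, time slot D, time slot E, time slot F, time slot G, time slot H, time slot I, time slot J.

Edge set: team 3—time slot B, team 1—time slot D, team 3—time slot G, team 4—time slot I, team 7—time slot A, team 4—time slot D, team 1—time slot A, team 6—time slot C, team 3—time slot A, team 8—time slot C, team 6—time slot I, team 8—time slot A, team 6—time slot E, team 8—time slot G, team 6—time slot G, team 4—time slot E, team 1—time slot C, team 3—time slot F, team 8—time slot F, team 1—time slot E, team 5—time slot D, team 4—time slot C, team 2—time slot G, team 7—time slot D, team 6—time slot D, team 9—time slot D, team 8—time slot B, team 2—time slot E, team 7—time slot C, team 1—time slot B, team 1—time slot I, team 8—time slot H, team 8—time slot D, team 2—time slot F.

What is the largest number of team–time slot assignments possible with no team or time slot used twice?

8

For example, pair team 1→time slot B, team 2→time slot G, team 3→time slot F, team 4→time slot I, team 5→time slot D, team 6→time slot E, team 7→time slot A, team 8→time slot C.
The set {team 5, team 9} has only 1 neighbour ({time slot D}), so by Hall's theorem at most 8 of the 9 teams can be matched.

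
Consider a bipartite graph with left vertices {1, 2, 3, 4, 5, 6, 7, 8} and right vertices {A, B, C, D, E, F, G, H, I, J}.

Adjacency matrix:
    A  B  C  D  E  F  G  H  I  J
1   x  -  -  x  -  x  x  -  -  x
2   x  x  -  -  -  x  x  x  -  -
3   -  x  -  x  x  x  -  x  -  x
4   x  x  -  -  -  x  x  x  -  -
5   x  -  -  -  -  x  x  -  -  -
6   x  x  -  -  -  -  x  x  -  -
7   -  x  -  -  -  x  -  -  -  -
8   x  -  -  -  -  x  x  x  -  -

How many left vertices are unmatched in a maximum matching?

1

For example, pair 1→J, 2→H, 3→E, 4→A, 5→F, 6→G, 7→B.
The set {2, 4, 5, 6, 7, 8} has only 5 neighbours ({A, B, F, G, H}), so by Hall's theorem at most 7 of the 8 left vertices can be matched.
That matches 7 of the 8, leaving 1 unmatched; no matching can do better.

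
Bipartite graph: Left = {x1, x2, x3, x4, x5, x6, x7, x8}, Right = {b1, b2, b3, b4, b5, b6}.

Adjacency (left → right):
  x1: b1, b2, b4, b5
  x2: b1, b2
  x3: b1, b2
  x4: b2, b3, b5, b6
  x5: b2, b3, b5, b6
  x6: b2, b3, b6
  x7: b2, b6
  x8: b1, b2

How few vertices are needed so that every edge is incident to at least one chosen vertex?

A maximum matching has 6 edges (e.g. x1–b4, x2–b1, x3–b2, x4–b5, x5–b6, x6–b3).
By König's theorem the minimum vertex cover has the same size. One such cover is {x1, b1, b2, b3, b5, b6}.

6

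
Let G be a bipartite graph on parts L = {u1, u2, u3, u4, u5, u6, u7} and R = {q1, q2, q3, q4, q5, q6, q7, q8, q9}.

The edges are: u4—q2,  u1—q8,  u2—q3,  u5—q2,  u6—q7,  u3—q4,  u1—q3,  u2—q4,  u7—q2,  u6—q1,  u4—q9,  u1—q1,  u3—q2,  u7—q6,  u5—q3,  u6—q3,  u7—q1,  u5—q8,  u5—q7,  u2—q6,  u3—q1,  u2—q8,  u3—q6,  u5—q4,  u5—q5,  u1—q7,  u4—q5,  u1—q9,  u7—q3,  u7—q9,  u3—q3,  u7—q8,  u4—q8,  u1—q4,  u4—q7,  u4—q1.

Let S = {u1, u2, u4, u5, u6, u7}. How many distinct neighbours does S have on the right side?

The union of neighbours of {u1, u2, u4, u5, u6, u7} is {q1, q2, q3, q4, q5, q6, q7, q8, q9}, which has 9 elements.
Since |N(S)| = 9 ≥ |S| = 6, Hall's condition holds for this subset.

9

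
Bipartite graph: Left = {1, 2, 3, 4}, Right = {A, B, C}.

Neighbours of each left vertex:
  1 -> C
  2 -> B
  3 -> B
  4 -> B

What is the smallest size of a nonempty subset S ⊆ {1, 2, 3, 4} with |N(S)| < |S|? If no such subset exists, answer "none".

2

Take S = {2, 3}. Its neighbourhood is {B}, so |N(S)| = 1 < |S| = 2.
No single vertex violates Hall's condition since each has at least one neighbour, so 2 is the minimum.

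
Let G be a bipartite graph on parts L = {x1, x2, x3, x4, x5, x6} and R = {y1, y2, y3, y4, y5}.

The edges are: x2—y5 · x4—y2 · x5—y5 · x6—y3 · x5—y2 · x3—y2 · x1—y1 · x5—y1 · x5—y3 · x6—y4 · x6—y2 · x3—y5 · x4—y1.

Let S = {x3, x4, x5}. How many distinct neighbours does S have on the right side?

The union of neighbours of {x3, x4, x5} is {y1, y2, y3, y5}, which has 4 elements.
Since |N(S)| = 4 ≥ |S| = 3, Hall's condition holds for this subset.

4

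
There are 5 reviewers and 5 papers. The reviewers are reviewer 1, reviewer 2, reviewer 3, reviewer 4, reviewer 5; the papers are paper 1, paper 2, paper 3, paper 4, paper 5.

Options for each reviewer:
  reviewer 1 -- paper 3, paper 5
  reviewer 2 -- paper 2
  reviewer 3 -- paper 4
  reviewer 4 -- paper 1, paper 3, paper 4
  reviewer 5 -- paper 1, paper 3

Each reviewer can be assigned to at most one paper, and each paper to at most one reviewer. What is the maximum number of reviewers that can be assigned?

For example, pair reviewer 1→paper 5, reviewer 2→paper 2, reviewer 3→paper 4, reviewer 4→paper 3, reviewer 5→paper 1.
All 5 reviewers are matched, so no larger matching exists.

5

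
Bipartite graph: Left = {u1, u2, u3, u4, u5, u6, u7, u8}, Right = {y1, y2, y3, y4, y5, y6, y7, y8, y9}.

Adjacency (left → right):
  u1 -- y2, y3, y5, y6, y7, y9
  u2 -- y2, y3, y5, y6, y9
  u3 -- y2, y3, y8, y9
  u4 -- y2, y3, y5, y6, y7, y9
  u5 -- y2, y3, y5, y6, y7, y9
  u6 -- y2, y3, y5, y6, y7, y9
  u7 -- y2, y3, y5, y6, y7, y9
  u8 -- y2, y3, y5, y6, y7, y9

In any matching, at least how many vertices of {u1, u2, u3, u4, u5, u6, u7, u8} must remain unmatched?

1

A valid assignment of size 7: u1→y2, u2→y5, u3→y8, u4→y9, u5→y3, u6→y6, u7→y7.
The set {u1, u2, u4, u5, u6, u7, u8} has only 6 neighbours ({y2, y3, y5, y6, y7, y9}), so by Hall's theorem at most 7 of the 8 left vertices can be matched.
That matches 7 of the 8, leaving 1 unmatched; no matching can do better.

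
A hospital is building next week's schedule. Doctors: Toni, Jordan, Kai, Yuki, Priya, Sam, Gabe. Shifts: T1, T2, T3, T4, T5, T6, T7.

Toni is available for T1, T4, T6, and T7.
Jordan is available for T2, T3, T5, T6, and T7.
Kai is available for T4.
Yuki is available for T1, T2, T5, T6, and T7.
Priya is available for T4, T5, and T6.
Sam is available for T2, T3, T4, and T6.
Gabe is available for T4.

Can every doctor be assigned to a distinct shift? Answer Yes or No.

No

The set {Kai, Gabe} has only 1 neighbour ({T4}), so by Hall's theorem at most 6 of the 7 doctors can be matched.
Hence no matching covers every doctor.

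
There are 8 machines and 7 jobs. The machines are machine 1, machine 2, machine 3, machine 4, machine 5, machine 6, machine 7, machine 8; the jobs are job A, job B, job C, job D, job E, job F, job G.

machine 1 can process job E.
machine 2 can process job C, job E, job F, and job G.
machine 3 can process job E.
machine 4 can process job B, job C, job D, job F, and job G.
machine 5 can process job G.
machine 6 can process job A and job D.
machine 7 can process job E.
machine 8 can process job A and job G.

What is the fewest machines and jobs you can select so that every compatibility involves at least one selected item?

6

{machine 2, machine 4, machine 5, machine 6, machine 8, job E} is a vertex cover of size 6: every edge has an endpoint in this set.
No smaller cover exists because machine 1–job E, machine 2–job C, machine 4–job F, machine 5–job G, machine 6–job D, machine 8–job A is a matching of size 6, and a cover must include an endpoint of each of these disjoint edges (König's theorem).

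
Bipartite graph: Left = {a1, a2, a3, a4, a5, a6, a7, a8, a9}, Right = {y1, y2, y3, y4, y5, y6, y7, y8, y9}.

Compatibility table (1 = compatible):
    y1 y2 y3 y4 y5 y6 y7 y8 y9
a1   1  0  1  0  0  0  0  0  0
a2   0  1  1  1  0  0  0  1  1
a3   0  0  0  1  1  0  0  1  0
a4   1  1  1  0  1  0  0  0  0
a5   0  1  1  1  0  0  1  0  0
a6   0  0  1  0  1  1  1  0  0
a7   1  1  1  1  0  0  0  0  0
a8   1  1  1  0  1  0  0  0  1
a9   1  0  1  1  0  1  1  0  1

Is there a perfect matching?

For example, pair a1–y1, a2–y4, a3–y8, a4–y5, a5–y3, a6–y6, a7–y2, a8–y9, a9–y7.
Every left vertex is matched, so this is a perfect matching.

Yes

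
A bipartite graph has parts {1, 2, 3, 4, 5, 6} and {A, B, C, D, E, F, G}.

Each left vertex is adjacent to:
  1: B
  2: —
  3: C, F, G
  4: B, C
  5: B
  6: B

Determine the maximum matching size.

One maximum matching: 1→B, 3→F, 4→C.
The set {1, 2, 5, 6} has only 1 neighbour ({B}), so by Hall's theorem at most 3 of the 6 left vertices can be matched.

3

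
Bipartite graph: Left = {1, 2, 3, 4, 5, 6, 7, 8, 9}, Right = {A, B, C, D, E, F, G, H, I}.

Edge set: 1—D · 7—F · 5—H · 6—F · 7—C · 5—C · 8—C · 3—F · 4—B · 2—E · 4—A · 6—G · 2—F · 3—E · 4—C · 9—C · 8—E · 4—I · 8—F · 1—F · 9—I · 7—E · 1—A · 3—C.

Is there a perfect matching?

No

The set {2, 3, 7, 8} has only 3 neighbours ({C, E, F}), so by Hall's theorem at most 8 of the 9 left vertices can be matched.
Hence no matching covers every left vertex.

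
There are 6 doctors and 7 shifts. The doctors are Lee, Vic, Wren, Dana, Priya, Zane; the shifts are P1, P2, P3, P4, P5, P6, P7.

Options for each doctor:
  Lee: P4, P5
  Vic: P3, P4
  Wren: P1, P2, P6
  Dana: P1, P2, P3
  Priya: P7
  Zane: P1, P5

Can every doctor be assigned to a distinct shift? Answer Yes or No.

A valid assignment of size 6: Lee→P5, Vic→P4, Wren→P6, Dana→P3, Priya→P7, Zane→P1.
All 6 doctors are covered.

Yes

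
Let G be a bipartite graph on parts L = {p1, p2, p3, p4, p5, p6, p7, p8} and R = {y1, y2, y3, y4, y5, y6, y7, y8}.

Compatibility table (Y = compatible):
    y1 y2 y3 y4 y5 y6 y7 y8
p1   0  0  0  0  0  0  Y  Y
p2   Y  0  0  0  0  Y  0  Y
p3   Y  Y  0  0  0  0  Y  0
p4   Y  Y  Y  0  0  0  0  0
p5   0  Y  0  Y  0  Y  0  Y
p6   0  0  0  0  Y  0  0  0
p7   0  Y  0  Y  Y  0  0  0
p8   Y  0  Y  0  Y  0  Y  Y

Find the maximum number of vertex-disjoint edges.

For example, pair p1-y8, p2-y6, p3-y1, p4-y3, p5-y2, p6-y5, p7-y4, p8-y7.
All 8 left vertices are matched, so no larger matching exists.

8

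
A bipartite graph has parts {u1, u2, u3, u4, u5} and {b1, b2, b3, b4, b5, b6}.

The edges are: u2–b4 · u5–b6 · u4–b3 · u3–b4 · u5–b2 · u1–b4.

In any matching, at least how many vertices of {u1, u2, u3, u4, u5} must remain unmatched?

2

One maximum matching: u1–b4, u4–b3, u5–b6.
The set {u1, u2, u3} has only 1 neighbour ({b4}), so by Hall's theorem at most 3 of the 5 left vertices can be matched.
That matches 3 of the 5, leaving 2 unmatched; no matching can do better.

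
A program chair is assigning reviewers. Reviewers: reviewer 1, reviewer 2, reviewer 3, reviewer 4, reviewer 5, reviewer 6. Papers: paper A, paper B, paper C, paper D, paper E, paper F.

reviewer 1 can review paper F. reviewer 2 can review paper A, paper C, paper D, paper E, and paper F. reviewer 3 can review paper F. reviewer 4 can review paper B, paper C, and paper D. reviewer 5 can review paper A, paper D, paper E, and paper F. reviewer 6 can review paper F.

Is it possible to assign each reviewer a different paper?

No

The set {reviewer 1, reviewer 3, reviewer 6} has only 1 neighbour ({paper F}), so by Hall's theorem at most 4 of the 6 reviewers can be matched.
Hence no matching covers every reviewer.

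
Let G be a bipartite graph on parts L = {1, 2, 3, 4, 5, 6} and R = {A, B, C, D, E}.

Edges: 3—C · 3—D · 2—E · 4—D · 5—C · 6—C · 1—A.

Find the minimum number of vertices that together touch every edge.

4

{1, 2, C, D} is a vertex cover of size 4: every edge has an endpoint in this set.
No smaller cover exists because 1–A, 2–E, 3–C, 4–D is a matching of size 4, and a cover must include an endpoint of each of these disjoint edges (König's theorem).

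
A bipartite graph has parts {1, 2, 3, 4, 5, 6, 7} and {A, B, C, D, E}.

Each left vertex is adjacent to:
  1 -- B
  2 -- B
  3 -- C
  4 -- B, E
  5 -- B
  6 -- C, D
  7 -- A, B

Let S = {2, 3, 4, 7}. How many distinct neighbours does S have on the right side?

4

The union of neighbours of {2, 3, 4, 7} is {A, B, C, E}, which has 4 elements.
Since |N(S)| = 4 ≥ |S| = 4, Hall's condition holds for this subset.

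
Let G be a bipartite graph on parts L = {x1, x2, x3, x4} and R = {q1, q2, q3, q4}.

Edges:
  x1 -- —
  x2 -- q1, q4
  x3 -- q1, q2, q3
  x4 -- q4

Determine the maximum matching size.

One maximum matching: x2-q1, x3-q2, x4-q4.
The set {x1} has only 0 neighbours (∅), so by Hall's theorem at most 3 of the 4 left vertices can be matched.

3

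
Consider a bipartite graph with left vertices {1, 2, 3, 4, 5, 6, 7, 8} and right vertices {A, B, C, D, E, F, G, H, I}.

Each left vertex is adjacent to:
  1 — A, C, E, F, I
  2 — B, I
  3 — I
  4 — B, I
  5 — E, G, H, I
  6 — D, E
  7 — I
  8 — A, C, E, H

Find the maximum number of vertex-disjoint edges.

6

One maximum matching: 1-A, 2-B, 3-I, 5-G, 6-D, 8-E.
The set {2, 3, 4, 7} has only 2 neighbours ({B, I}), so by Hall's theorem at most 6 of the 8 left vertices can be matched.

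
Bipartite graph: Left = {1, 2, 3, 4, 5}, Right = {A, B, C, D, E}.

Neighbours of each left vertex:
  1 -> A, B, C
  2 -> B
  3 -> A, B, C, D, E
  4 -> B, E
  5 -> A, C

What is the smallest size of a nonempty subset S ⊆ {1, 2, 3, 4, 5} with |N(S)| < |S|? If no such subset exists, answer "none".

A matching saturating every left vertex exists, for instance 1→A, 2→B, 3→D, 4→E, 5→C.
By Hall's marriage theorem, this means |N(S)| ≥ |S| for every subset S, so no violating subset exists.

none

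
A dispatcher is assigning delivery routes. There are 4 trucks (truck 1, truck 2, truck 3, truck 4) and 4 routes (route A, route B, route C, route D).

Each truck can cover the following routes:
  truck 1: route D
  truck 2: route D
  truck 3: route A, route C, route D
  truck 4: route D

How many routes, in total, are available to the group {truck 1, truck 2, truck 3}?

3

The union of neighbours of {truck 1, truck 2, truck 3} is {route A, route C, route D}, which has 3 elements.
Since |N(S)| = 3 ≥ |S| = 3, Hall's condition holds for this subset.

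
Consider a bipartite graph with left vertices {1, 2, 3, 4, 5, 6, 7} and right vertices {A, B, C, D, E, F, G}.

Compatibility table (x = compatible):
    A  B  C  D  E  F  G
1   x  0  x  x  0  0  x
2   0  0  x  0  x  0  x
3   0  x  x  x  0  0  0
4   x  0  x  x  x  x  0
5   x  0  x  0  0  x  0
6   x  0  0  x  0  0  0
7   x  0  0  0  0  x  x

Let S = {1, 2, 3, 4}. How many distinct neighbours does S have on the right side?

The union of neighbours of {1, 2, 3, 4} is {A, B, C, D, E, F, G}, which has 7 elements.
Since |N(S)| = 7 ≥ |S| = 4, Hall's condition holds for this subset.

7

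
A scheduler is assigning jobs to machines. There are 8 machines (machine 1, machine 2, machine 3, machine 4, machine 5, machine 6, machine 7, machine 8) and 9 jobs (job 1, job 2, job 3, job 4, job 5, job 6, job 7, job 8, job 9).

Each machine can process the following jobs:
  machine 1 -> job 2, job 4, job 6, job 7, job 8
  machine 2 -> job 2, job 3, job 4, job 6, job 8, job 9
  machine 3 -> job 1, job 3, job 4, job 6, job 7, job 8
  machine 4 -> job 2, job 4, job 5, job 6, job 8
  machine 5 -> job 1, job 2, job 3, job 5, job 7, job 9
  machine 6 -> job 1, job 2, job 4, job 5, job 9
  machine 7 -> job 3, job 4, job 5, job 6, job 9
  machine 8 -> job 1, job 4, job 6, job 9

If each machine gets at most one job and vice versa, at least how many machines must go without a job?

One maximum matching: machine 1-job 8, machine 2-job 4, machine 3-job 7, machine 4-job 2, machine 5-job 3, machine 6-job 1, machine 7-job 5, machine 8-job 9.
All 8 machines are matched, so no larger matching exists.
That matches 8 of the 8, leaving 0 unmatched; no matching can do better.

0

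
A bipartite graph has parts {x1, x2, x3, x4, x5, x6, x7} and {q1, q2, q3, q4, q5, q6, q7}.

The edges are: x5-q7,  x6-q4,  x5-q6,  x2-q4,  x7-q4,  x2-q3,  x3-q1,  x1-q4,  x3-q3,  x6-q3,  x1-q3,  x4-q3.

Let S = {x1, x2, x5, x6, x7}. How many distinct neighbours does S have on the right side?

The union of neighbours of {x1, x2, x5, x6, x7} is {q3, q4, q6, q7}, which has 4 elements.
Since |N(S)| = 4 < |S| = 5, Hall's condition fails for this subset.

4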